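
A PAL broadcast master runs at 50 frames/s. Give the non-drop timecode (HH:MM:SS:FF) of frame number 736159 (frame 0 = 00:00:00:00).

04:05:23:09

736159 ÷ 50 = 14723 full seconds, remainder 9 frames.
14723 s = 4 h 5 min 23 s.
Timecode: 04:05:23:09.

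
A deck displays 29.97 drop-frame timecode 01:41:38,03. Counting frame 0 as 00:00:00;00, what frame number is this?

As if non-drop at 30 labels/s: (1 × 3600 + 41 × 60 + 38) × 30 + 3 = 182943.
Minute boundaries passed: 101; those not divisible by 10: 101 − 10 = 91; dropped labels = 2 × 91 = 182.
Actual frame index = 182943 − 182 = 182761.

182761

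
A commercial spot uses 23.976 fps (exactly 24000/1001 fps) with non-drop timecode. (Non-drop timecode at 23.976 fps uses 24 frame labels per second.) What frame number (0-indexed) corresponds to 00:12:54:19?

frame 18595

Total seconds to the label: (0 × 3600 + 12 × 60 + 54) = 774.
Frame index = 774 × 24 + 19 = 18595.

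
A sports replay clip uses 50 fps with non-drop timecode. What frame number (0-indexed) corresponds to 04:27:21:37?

frame 802087

Total seconds to the label: (4 × 3600 + 27 × 60 + 21) = 16041.
Frame index = 16041 × 50 + 37 = 802087.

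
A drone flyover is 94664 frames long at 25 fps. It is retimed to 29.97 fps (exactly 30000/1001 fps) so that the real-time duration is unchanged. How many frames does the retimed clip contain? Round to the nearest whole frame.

113483 frames

Frames at target rate = 94664 × (30000/1001) / (25) = 113596800/1001 ≈ 113483.317.
Nearest whole frame: 113483.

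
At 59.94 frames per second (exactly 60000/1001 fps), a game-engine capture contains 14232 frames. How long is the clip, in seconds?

237.4372 seconds

Running time = 14232 / (60000/1001) = 237.4372 s.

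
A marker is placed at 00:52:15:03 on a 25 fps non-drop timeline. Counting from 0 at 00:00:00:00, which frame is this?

78378

Total seconds to the label: (0 × 3600 + 52 × 60 + 15) = 3135.
Frame index = 3135 × 25 + 3 = 78378.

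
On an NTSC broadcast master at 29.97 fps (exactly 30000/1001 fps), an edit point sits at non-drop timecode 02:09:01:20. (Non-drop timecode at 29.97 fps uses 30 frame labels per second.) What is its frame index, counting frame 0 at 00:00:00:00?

Total seconds to the label: (2 × 3600 + 9 × 60 + 1) = 7741.
Frame index = 7741 × 30 + 20 = 232250.

232250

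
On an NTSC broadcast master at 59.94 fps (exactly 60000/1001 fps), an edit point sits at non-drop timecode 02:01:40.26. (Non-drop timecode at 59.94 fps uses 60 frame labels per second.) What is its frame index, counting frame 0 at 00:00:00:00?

438026

Total seconds to the label: (2 × 3600 + 1 × 60 + 40) = 7300.
Frame index = 7300 × 60 + 26 = 438026.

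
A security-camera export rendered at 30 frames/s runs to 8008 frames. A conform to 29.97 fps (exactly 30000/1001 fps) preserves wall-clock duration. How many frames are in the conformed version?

Target frames = source frames × (target rate / source rate) = 8008 × (30000/1001)/(30) = 8008 × 1000/1001 = 8000.

8000 frames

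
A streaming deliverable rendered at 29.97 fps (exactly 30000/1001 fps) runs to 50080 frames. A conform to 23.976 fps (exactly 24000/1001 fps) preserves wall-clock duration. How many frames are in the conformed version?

Target frames = source frames × (target rate / source rate) = 50080 × (24000/1001)/(30000/1001) = 50080 × 4/5 = 40064.

40064 frames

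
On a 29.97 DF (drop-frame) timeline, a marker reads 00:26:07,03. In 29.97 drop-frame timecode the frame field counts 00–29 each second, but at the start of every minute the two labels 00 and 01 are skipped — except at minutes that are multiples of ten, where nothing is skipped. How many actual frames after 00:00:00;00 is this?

Complete 10-minute blocks: 2, each 17982 frames → 35964.
Remaining 6 whole minutes in the current block: 1800 + 5 × 1798 = 10790 frames.
Within the current minute: 7 × 30 + 3 − 2 = 211 (labels ;00/;01 skipped at this minute). Total = 35964 + 10790 + 211 = 46965.

46965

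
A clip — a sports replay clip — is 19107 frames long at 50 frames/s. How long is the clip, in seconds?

Running time = 19107 / (50) = 382.14 s.

382.14 seconds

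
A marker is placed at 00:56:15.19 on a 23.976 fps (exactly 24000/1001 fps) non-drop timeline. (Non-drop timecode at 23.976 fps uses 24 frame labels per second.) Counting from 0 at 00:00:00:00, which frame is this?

Total seconds to the label: (0 × 3600 + 56 × 60 + 15) = 3375.
Frame index = 3375 × 24 + 19 = 81019.

frame 81019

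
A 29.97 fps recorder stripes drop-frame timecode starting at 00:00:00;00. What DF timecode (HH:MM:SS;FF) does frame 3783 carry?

Ten DF minutes hold 17982 frames, so frame 3783 lies in block 0 (frames 0–17981) with 3783 frames into that block.
The block's first minute is 1800 frames and the rest 1798 each; 3783 frames reaches minute 2, so 0 × 18 + 2 × 2 = 4 labels have been skipped so far.
Adding those back, label number 3783 + 4 = 3787 at 30 labels/s is 126 s + 7 f = 0 h 2 min 6 s frame 7, i.e. 00:02:06;07.

00:02:06;07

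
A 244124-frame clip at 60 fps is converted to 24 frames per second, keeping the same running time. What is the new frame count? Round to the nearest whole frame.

97650 frames

Frames at target rate = 244124 × (24) / (60) = 488248/5 ≈ 97649.600.
Nearest whole frame: 97650.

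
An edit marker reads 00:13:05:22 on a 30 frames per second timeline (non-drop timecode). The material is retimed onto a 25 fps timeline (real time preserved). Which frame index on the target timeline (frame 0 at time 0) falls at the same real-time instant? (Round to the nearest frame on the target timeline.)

frame 19643

Source frame index: (0×3600 + 13×60 + 5) × 30 + 22 = 23572.
Real time: 23572 / (30) = 11786/15 s.
Target frame: (11786/15) × (25) = 58930/3 ≈ 19643.333 → 19643.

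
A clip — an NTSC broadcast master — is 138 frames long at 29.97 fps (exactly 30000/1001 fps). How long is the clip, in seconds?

4.6046 seconds

Running time = 138 / (30000/1001) = 4.6046 s.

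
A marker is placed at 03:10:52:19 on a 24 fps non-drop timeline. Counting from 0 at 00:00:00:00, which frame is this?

frame 274867

Total seconds to the label: (3 × 3600 + 10 × 60 + 52) = 11452.
Frame index = 11452 × 24 + 19 = 274867.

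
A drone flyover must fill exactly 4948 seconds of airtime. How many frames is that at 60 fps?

Frames = 4948 × 60 = 296880.

296880 frames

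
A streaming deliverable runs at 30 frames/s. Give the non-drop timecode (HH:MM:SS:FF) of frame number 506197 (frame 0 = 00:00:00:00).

506197 ÷ 30 = 16873 full seconds, remainder 7 frames.
16873 s = 4 h 41 min 13 s.
Timecode: 04:41:13:07.

04:41:13:07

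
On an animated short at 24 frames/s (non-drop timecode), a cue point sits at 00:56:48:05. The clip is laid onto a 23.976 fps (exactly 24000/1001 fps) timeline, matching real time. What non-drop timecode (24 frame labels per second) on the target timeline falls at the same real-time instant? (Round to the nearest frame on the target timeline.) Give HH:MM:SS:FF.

Source frame index: (0×3600 + 56×60 + 48) × 24 + 5 = 81797.
Real time: 81797 / (24) = 81797/24 s.
Target frame: (81797/24) × (24000/1001) = 81797000/1001 ≈ 81715.285 → 81715.
At 24 labels/s: frame 81715 → 00:56:44:19.

00:56:44:19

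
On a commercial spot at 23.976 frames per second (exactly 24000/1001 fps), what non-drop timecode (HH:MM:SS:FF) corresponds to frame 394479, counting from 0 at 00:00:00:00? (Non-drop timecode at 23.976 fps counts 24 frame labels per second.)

04:33:56:15

394479 ÷ 24 = 16436 full seconds, remainder 15 frames.
16436 s = 4 h 33 min 56 s.
Timecode: 04:33:56:15.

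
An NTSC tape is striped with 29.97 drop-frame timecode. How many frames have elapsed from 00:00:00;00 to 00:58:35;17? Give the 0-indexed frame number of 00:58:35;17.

105361

Complete 10-minute blocks: 5, each 17982 frames → 89910.
Remaining 8 whole minutes in the current block: 1800 + 7 × 1798 = 14386 frames.
Within the current minute: 35 × 30 + 17 − 2 = 1065 (labels ;00/;01 skipped at this minute). Total = 89910 + 14386 + 1065 = 105361.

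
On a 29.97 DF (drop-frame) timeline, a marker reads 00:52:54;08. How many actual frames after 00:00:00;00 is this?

As if non-drop at 30 labels/s: (0 × 3600 + 52 × 60 + 54) × 30 + 8 = 95228.
Minute boundaries passed: 52; those not divisible by 10: 52 − 5 = 47; dropped labels = 2 × 47 = 94.
Actual frame index = 95228 − 94 = 95134.

95134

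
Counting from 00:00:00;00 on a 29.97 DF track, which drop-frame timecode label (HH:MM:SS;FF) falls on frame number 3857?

Ten DF minutes hold 17982 frames, so frame 3857 lies in block 0 (frames 0–17981) with 3857 frames into that block.
The block's first minute is 1800 frames and the rest 1798 each; 3857 frames reaches minute 2, so 0 × 18 + 2 × 2 = 4 labels have been skipped so far.
Adding those back, label number 3857 + 4 = 3861 at 30 labels/s is 128 s + 21 f = 0 h 2 min 8 s frame 21, i.e. 00:02:08;21.

00:02:08;21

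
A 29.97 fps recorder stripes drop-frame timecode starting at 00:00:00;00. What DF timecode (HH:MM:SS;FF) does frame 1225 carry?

00:00:40;25

Ten DF minutes hold 17982 frames, so frame 1225 lies in block 0 (frames 0–17981) with 1225 frames into that block.
The block's first minute is 1800 frames and the rest 1798 each; 1225 frames reaches minute 0, so 0 × 18 + 0 × 2 = 0 labels have been skipped so far.
Adding those back, label number 1225 + 0 = 1225 at 30 labels/s is 40 s + 25 f = 0 h 0 min 40 s frame 25, i.e. 00:00:40;25.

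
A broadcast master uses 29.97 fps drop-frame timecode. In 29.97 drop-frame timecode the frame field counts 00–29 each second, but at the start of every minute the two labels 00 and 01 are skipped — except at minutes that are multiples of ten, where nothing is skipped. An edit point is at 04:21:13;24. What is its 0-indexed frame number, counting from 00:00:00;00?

469744

As if non-drop at 30 labels/s: (4 × 3600 + 21 × 60 + 13) × 30 + 24 = 470214.
Minute boundaries passed: 261; those not divisible by 10: 261 − 26 = 235; dropped labels = 2 × 235 = 470.
Actual frame index = 470214 − 470 = 469744.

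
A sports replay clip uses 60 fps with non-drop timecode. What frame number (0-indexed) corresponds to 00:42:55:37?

154537

Total seconds to the label: (0 × 3600 + 42 × 60 + 55) = 2575.
Frame index = 2575 × 60 + 37 = 154537.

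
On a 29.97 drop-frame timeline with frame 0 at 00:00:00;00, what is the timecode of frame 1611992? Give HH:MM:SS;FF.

Each 10-minute DF block holds 10 × 60 × 30 − 9 × 2 = 17982 frames. 1611992 ÷ 17982 → 89 full blocks, remainder 11594.
Within the partial block the first minute is 1800 frames and each further minute 1798, so 6 further minute boundaries passed. Total skipped labels = 18 × 89 + 2 × 6 = 1614.
Non-drop label index = 1611992 + 1614 = 1613606; at 30 labels/s that is 14:56:26:26, i.e. DF 14:56:26;26.

14:56:26;26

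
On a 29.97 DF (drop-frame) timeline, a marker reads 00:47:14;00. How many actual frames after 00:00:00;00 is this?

Complete 10-minute blocks: 4, each 17982 frames → 71928.
Remaining 7 whole minutes in the current block: 1800 + 6 × 1798 = 12588 frames.
Within the current minute: 14 × 30 + 0 − 2 = 418 (labels ;00/;01 skipped at this minute). Total = 71928 + 12588 + 418 = 84934.

84934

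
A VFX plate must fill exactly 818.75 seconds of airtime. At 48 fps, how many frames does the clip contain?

39300 frames

Frames = 818.75 × 48 = 39300.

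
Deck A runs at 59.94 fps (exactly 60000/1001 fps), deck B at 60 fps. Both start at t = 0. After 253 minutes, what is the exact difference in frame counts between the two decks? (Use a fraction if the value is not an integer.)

253 min = 15180 s.
A emits 60000/1001 × 15180 = 82800000/91 frames; B emits 60 × 15180 = 910800.
Difference = 82800/91 frames (≈ 909.8901); B is ahead of A.

82800/91 frames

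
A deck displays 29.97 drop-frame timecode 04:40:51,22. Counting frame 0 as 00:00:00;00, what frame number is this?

505048

As if non-drop at 30 labels/s: (4 × 3600 + 40 × 60 + 51) × 30 + 22 = 505552.
Minute boundaries passed: 280; those not divisible by 10: 280 − 28 = 252; dropped labels = 2 × 252 = 504.
Actual frame index = 505552 − 504 = 505048.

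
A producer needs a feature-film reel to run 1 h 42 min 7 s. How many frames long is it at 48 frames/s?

294096 frames

1 h 42 min 7 s = 6127 s.
Frames = 6127 × 48 = 294096.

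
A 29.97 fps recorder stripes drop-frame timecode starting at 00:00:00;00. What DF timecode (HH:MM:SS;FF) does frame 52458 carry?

00:29:10;12

Ten DF minutes hold 17982 frames, so frame 52458 lies in block 2 (frames 35964–53945) with 16494 frames into that block.
The block's first minute is 1800 frames and the rest 1798 each; 16494 frames reaches minute 9, so 2 × 18 + 9 × 2 = 54 labels have been skipped so far.
Adding those back, label number 52458 + 54 = 52512 at 30 labels/s is 1750 s + 12 f = 0 h 29 min 10 s frame 12, i.e. 00:29:10;12.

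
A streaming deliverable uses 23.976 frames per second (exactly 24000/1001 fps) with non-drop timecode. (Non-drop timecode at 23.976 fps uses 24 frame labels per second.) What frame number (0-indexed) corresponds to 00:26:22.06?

Total seconds to the label: (0 × 3600 + 26 × 60 + 22) = 1582.
Frame index = 1582 × 24 + 6 = 37974.

37974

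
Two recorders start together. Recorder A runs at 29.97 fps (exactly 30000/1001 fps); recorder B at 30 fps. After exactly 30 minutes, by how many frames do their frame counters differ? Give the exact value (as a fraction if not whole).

30 min = 1800 s.
A emits 30000/1001 × 1800 = 54000000/1001 frames; B emits 30 × 1800 = 54000.
Difference = 54000/1001 frames (≈ 53.9461); B is ahead of A.

54000/1001 frames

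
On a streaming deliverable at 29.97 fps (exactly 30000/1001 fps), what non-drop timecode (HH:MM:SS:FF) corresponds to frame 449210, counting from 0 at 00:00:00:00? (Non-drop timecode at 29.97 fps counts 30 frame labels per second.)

449210 ÷ 30 = 14973 full seconds, remainder 20 frames.
14973 s = 4 h 9 min 33 s.
Timecode: 04:09:33:20.

04:09:33:20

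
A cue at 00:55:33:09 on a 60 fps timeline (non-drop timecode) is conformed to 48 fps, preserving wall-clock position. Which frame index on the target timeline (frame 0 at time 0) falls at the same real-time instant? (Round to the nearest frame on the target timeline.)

Source frame index: (0×3600 + 55×60 + 33) × 60 + 9 = 199989.
Real time: 199989 / (60) = 66663/20 s.
Target frame: (66663/20) × (48) = 799956/5 ≈ 159991.200 → 159991.

frame 159991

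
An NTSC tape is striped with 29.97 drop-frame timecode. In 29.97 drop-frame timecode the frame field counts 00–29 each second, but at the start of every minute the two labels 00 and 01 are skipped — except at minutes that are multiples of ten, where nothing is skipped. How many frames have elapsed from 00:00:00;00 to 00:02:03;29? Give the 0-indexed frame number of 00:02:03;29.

3715

As if non-drop at 30 labels/s: (0 × 3600 + 2 × 60 + 3) × 30 + 29 = 3719.
Minute boundaries passed: 2; those not divisible by 10: 2 − 0 = 2; dropped labels = 2 × 2 = 4.
Actual frame index = 3719 − 4 = 3715.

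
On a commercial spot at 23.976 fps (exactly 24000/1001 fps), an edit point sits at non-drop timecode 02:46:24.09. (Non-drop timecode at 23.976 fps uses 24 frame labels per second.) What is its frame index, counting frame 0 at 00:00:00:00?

Total seconds to the label: (2 × 3600 + 46 × 60 + 24) = 9984.
Frame index = 9984 × 24 + 9 = 239625.

frame 239625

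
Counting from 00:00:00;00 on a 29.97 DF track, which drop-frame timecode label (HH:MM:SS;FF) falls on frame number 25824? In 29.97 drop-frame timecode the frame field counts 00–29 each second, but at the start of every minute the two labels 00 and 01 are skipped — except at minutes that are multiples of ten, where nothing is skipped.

00:14:21;20

Ten DF minutes hold 17982 frames, so frame 25824 lies in block 1 (frames 17982–35963) with 7842 frames into that block.
The block's first minute is 1800 frames and the rest 1798 each; 7842 frames reaches minute 4, so 1 × 18 + 4 × 2 = 26 labels have been skipped so far.
Adding those back, label number 25824 + 26 = 25850 at 30 labels/s is 861 s + 20 f = 0 h 14 min 21 s frame 20, i.e. 00:14:21;20.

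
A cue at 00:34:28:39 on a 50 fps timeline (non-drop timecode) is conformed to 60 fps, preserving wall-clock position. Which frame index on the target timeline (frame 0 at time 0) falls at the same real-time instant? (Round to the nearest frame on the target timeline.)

frame 124127

Source frame index: (0×3600 + 34×60 + 28) × 50 + 39 = 103439.
Real time: 103439 / (50) = 103439/50 s.
Target frame: (103439/50) × (60) = 620634/5 ≈ 124126.800 → 124127.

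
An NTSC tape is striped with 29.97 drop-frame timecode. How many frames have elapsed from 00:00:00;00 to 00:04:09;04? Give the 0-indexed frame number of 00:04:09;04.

As if non-drop at 30 labels/s: (0 × 3600 + 4 × 60 + 9) × 30 + 4 = 7474.
Minute boundaries passed: 4; those not divisible by 10: 4 − 0 = 4; dropped labels = 2 × 4 = 8.
Actual frame index = 7474 − 8 = 7466.

7466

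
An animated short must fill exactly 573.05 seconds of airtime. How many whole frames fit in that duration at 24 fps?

Frames = 573.05 × 24 = 68766/5 ≈ 13753.2000.
Complete frames: 13753.

13753 frames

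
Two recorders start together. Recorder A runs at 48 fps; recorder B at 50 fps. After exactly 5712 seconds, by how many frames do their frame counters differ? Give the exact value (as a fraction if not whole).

11424 frames

A emits 48 × 5712 = 274176 frames; B emits 50 × 5712 = 285600.
Difference = 11424 frames; B is ahead of A.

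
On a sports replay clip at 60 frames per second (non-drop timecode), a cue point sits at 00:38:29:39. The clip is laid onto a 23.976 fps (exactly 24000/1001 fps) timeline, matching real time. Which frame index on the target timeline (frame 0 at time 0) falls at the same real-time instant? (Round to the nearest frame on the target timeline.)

frame 55376

Source frame index: (0×3600 + 38×60 + 29) × 60 + 39 = 138579.
Real time: 138579 / (60) = 46193/20 s.
Target frame: (46193/20) × (24000/1001) = 7918800/143 ≈ 55376.224 → 55376.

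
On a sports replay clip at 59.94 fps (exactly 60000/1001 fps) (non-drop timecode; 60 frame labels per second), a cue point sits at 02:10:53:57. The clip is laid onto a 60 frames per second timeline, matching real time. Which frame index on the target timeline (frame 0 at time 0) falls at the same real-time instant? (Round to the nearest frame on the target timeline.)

Source frame index: (2×3600 + 10×60 + 53) × 60 + 57 = 471237.
Real time: 471237 / (60000/1001) = 157236079/20000 s.
Target frame: (157236079/20000) × (60) = 471708237/1000 ≈ 471708.237 → 471708.

frame 471708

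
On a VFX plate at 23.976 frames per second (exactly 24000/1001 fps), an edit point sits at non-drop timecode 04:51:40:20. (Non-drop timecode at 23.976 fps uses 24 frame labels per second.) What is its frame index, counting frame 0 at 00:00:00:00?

Total seconds to the label: (4 × 3600 + 51 × 60 + 40) = 17500.
Frame index = 17500 × 24 + 20 = 420020.

frame 420020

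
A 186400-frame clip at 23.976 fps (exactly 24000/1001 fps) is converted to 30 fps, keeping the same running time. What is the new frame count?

Target frames = source frames × (target rate / source rate) = 186400 × (30)/(24000/1001) = 186400 × 1001/800 = 233233.

233233 frames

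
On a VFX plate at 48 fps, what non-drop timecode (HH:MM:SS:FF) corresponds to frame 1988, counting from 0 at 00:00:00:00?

00:00:41:20

1988 ÷ 48 = 41 full seconds, remainder 20 frames.
41 s = 0 h 0 min 41 s.
Timecode: 00:00:41:20.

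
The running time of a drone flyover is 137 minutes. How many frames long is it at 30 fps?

137 min = 8220 s.
Frames = 8220 × 30 = 246600.

246600 frames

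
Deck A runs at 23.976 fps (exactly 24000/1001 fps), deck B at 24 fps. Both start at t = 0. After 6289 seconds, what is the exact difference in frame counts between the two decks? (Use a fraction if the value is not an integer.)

A emits 24000/1001 × 6289 = 150936000/1001 frames; B emits 24 × 6289 = 150936.
Difference = 150936/1001 frames (≈ 150.7852); B is ahead of A.

150936/1001 frames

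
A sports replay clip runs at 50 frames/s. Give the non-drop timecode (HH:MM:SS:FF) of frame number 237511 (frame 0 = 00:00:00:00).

01:19:10:11

237511 ÷ 50 = 4750 full seconds, remainder 11 frames.
4750 s = 1 h 19 min 10 s.
Timecode: 01:19:10:11.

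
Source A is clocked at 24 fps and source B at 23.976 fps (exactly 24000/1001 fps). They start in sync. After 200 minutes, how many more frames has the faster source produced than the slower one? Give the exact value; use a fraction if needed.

288000/1001 frames

200 min = 12000 s.
A emits 24 × 12000 = 288000 frames; B emits 24000/1001 × 12000 = 288000000/1001.
Difference = 288000/1001 frames (≈ 287.7123); B is behind A.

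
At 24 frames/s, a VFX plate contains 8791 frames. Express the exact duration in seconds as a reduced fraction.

8791/24 seconds

Running time = 8791 ÷ (24) = 8791 × 1/24 = 8791/24 s.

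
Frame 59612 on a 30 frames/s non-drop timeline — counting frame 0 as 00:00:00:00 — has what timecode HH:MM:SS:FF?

00:33:07:02

59612 ÷ 30 = 1987 full seconds, remainder 2 frames.
1987 s = 0 h 33 min 7 s.
Timecode: 00:33:07:02.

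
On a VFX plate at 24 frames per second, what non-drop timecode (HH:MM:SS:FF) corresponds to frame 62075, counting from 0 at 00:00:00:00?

00:43:06:11

62075 ÷ 24 = 2586 full seconds, remainder 11 frames.
2586 s = 0 h 43 min 6 s.
Timecode: 00:43:06:11.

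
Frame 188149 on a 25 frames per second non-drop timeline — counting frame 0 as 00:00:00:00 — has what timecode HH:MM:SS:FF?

188149 ÷ 25 = 7525 full seconds, remainder 24 frames.
7525 s = 2 h 5 min 25 s.
Timecode: 02:05:25:24.

02:05:25:24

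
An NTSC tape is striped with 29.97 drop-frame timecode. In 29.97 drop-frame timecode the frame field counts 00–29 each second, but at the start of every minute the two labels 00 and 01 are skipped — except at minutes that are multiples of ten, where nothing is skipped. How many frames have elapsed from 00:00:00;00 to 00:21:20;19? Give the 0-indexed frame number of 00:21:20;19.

38381

As if non-drop at 30 labels/s: (0 × 3600 + 21 × 60 + 20) × 30 + 19 = 38419.
Minute boundaries passed: 21; those not divisible by 10: 21 − 2 = 19; dropped labels = 2 × 19 = 38.
Actual frame index = 38419 − 38 = 38381.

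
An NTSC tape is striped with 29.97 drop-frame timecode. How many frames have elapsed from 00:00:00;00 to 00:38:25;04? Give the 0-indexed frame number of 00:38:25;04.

As if non-drop at 30 labels/s: (0 × 3600 + 38 × 60 + 25) × 30 + 4 = 69154.
Minute boundaries passed: 38; those not divisible by 10: 38 − 3 = 35; dropped labels = 2 × 35 = 70.
Actual frame index = 69154 − 70 = 69084.

69084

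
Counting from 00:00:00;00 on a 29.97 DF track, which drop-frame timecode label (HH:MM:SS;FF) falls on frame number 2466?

Ten DF minutes hold 17982 frames, so frame 2466 lies in block 0 (frames 0–17981) with 2466 frames into that block.
The block's first minute is 1800 frames and the rest 1798 each; 2466 frames reaches minute 1, so 0 × 18 + 1 × 2 = 2 labels have been skipped so far.
Adding those back, label number 2466 + 2 = 2468 at 30 labels/s is 82 s + 8 f = 0 h 1 min 22 s frame 8, i.e. 00:01:22;08.

00:01:22;08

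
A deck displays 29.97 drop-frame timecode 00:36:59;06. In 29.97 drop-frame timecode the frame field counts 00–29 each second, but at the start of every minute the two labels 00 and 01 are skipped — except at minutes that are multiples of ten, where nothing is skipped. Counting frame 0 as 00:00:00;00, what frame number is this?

66510

Complete 10-minute blocks: 3, each 17982 frames → 53946.
Remaining 6 whole minutes in the current block: 1800 + 5 × 1798 = 10790 frames.
Within the current minute: 59 × 30 + 6 − 2 = 1774 (labels ;00/;01 skipped at this minute). Total = 53946 + 10790 + 1774 = 66510.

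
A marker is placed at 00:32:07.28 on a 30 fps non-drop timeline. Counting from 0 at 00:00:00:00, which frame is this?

Total seconds to the label: (0 × 3600 + 32 × 60 + 7) = 1927.
Frame index = 1927 × 30 + 28 = 57838.

frame 57838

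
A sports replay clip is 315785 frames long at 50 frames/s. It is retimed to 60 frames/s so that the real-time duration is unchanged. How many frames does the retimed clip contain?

378942 frames

Target frames = source frames × (target rate / source rate) = 315785 × (60)/(50) = 315785 × 6/5 = 378942.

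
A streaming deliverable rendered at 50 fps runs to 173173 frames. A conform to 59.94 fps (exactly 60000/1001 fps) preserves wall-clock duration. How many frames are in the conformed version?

207600 frames

Target frames = source frames × (target rate / source rate) = 173173 × (60000/1001)/(50) = 173173 × 1200/1001 = 207600.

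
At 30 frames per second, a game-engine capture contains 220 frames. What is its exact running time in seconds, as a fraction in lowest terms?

Running time = 220 ÷ (30) = 220 × 1/30 = 22/3 s.

22/3 seconds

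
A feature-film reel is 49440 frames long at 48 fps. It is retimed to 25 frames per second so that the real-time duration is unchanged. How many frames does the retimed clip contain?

Target frames = source frames × (target rate / source rate) = 49440 × (25)/(48) = 49440 × 25/48 = 25750.

25750 frames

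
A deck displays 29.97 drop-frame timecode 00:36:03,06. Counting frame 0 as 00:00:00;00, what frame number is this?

As if non-drop at 30 labels/s: (0 × 3600 + 36 × 60 + 3) × 30 + 6 = 64896.
Minute boundaries passed: 36; those not divisible by 10: 36 − 3 = 33; dropped labels = 2 × 33 = 66.
Actual frame index = 64896 − 66 = 64830.

64830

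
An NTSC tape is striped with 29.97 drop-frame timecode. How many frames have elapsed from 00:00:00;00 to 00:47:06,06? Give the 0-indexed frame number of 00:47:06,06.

84700

Complete 10-minute blocks: 4, each 17982 frames → 71928.
Remaining 7 whole minutes in the current block: 1800 + 6 × 1798 = 12588 frames.
Within the current minute: 6 × 30 + 6 − 2 = 184 (labels ;00/;01 skipped at this minute). Total = 71928 + 12588 + 184 = 84700.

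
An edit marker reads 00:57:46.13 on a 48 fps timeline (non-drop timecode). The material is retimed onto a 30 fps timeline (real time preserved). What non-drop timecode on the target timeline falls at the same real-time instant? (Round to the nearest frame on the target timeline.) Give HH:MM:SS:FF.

00:57:46:08

Source frame index: (0×3600 + 57×60 + 46) × 48 + 13 = 166381.
Real time: 166381 / (48) = 166381/48 s.
Target frame: (166381/48) × (30) = 831905/8 ≈ 103988.125 → 103988.
At 30 labels/s: frame 103988 → 00:57:46:08.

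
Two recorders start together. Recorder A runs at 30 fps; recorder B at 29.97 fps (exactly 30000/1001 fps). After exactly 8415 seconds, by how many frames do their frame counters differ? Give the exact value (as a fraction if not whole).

22950/91 frames

A emits 30 × 8415 = 252450 frames; B emits 30000/1001 × 8415 = 22950000/91.
Difference = 22950/91 frames (≈ 252.1978); B is behind A.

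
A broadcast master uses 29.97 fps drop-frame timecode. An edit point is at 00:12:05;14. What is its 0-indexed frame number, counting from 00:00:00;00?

Complete 10-minute blocks: 1, each 17982 frames → 17982.
Remaining 2 whole minutes in the current block: 1800 + 1 × 1798 = 3598 frames.
Within the current minute: 5 × 30 + 14 − 2 = 162 (labels ;00/;01 skipped at this minute). Total = 17982 + 3598 + 162 = 21742.

21742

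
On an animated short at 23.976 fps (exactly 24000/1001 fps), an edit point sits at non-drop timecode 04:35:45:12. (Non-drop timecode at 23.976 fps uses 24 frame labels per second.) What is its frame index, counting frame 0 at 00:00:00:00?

397092

Total seconds to the label: (4 × 3600 + 35 × 60 + 45) = 16545.
Frame index = 16545 × 24 + 12 = 397092.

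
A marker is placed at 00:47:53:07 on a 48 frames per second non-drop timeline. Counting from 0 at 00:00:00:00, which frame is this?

Total seconds to the label: (0 × 3600 + 47 × 60 + 53) = 2873.
Frame index = 2873 × 48 + 7 = 137911.

137911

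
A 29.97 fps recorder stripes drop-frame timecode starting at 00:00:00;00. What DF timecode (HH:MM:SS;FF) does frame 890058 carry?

08:14:58;08

Ten DF minutes hold 17982 frames, so frame 890058 lies in block 49 (frames 881118–899099) with 8940 frames into that block.
The block's first minute is 1800 frames and the rest 1798 each; 8940 frames reaches minute 4, so 49 × 18 + 4 × 2 = 890 labels have been skipped so far.
Adding those back, label number 890058 + 890 = 890948 at 30 labels/s is 29698 s + 8 f = 8 h 14 min 58 s frame 8, i.e. 08:14:58;08.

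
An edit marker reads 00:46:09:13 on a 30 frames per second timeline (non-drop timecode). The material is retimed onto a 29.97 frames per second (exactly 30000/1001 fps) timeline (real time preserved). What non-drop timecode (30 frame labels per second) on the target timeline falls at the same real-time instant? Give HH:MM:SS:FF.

Source frame index: (0×3600 + 46×60 + 9) × 30 + 13 = 83083.
Real time: 83083 / (30) = 83083/30 s.
Target frame: (83083/30) × (30000/1001) = 83000.
At 30 labels/s: frame 83000 → 00:46:06:20.

00:46:06:20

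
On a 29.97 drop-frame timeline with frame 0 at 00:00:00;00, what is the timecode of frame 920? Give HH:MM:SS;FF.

Each 10-minute DF block holds 10 × 60 × 30 − 9 × 2 = 17982 frames. 920 ÷ 17982 → 0 full blocks, remainder 920.
Within the partial block the first minute is 1800 frames and each further minute 1798, so 0 further minute boundaries passed. Total skipped labels = 18 × 0 + 2 × 0 = 0.
Non-drop label index = 920 + 0 = 920; at 30 labels/s that is 00:00:30:20, i.e. DF 00:00:30;20.

00:00:30;20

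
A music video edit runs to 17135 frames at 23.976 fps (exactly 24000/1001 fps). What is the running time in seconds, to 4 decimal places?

Running time = 17135 × 1001/24000 = 3430427/4800 s ≈ 714.6723 s.

714.6723 seconds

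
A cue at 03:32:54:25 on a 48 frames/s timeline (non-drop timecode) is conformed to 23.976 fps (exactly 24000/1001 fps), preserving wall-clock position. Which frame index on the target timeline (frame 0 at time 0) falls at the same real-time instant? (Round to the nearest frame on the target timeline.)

Source frame index: (3×3600 + 32×60 + 54) × 48 + 25 = 613177.
Real time: 613177 / (48) = 613177/48 s.
Target frame: (613177/48) × (24000/1001) = 306588500/1001 ≈ 306282.218 → 306282.

frame 306282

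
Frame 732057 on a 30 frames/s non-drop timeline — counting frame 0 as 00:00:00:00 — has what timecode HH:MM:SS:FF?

732057 ÷ 30 = 24401 full seconds, remainder 27 frames.
24401 s = 6 h 46 min 41 s.
Timecode: 06:46:41:27.

06:46:41:27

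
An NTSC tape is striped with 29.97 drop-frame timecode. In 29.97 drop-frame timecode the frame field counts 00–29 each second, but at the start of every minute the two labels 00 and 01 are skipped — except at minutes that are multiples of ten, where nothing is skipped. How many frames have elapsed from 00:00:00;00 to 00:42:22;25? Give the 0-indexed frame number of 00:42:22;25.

Complete 10-minute blocks: 4, each 17982 frames → 71928.
Remaining 2 whole minutes in the current block: 1800 + 1 × 1798 = 3598 frames.
Within the current minute: 22 × 30 + 25 − 2 = 683 (labels ;00/;01 skipped at this minute). Total = 71928 + 3598 + 683 = 76209.

76209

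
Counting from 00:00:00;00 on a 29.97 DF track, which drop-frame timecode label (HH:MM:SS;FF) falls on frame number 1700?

00:00:56;20

Each 10-minute DF block holds 10 × 60 × 30 − 9 × 2 = 17982 frames. 1700 ÷ 17982 → 0 full blocks, remainder 1700.
Within the partial block the first minute is 1800 frames and each further minute 1798, so 0 further minute boundaries passed. Total skipped labels = 18 × 0 + 2 × 0 = 0.
Non-drop label index = 1700 + 0 = 1700; at 30 labels/s that is 00:00:56:20, i.e. DF 00:00:56;20.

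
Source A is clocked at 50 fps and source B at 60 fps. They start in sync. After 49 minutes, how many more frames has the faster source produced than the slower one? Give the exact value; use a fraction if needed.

49 min = 2940 s.
A emits 50 × 2940 = 147000 frames; B emits 60 × 2940 = 176400.
Difference = 29400 frames; B is ahead of A.

29400 frames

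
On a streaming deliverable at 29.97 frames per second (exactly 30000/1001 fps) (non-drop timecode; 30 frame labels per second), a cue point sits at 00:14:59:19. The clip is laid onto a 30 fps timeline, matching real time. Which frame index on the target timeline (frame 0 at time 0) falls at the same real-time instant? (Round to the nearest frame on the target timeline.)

frame 27016

Source frame index: (0×3600 + 14×60 + 59) × 30 + 19 = 26989.
Real time: 26989 / (30000/1001) = 27015989/30000 s.
Target frame: (27015989/30000) × (30) = 27015989/1000 ≈ 27015.989 → 27016.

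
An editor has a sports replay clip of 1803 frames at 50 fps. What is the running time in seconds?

Running time = 1803 / (50) = 36.06 s.

36.06 seconds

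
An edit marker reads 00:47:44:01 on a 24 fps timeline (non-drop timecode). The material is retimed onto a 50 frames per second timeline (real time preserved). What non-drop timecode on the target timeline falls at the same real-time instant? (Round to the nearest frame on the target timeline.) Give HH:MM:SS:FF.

00:47:44:02

Source frame index: (0×3600 + 47×60 + 44) × 24 + 1 = 68737.
Real time: 68737 / (24) = 68737/24 s.
Target frame: (68737/24) × (50) = 1718425/12 ≈ 143202.083 → 143202.
At 50 labels/s: frame 143202 → 00:47:44:02.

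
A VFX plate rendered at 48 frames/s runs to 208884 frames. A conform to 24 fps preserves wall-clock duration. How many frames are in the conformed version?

Target frames = source frames × (target rate / source rate) = 208884 × (24)/(48) = 208884 × 1/2 = 104442.

104442 frames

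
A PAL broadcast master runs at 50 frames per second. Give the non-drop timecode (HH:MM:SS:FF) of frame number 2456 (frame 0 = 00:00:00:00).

2456 ÷ 50 = 49 full seconds, remainder 6 frames.
49 s = 0 h 0 min 49 s.
Timecode: 00:00:49:06.

00:00:49:06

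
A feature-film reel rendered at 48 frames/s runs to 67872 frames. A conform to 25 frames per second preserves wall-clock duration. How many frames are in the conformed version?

35350 frames

Target frames = source frames × (target rate / source rate) = 67872 × (25)/(48) = 67872 × 25/48 = 35350.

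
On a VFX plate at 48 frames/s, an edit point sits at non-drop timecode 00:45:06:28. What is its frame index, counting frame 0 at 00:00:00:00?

Total seconds to the label: (0 × 3600 + 45 × 60 + 6) = 2706.
Frame index = 2706 × 48 + 28 = 129916.

129916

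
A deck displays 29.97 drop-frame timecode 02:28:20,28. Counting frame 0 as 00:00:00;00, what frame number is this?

266760

Complete 10-minute blocks: 14, each 17982 frames → 251748.
Remaining 8 whole minutes in the current block: 1800 + 7 × 1798 = 14386 frames.
Within the current minute: 20 × 30 + 28 − 2 = 626 (labels ;00/;01 skipped at this minute). Total = 251748 + 14386 + 626 = 266760.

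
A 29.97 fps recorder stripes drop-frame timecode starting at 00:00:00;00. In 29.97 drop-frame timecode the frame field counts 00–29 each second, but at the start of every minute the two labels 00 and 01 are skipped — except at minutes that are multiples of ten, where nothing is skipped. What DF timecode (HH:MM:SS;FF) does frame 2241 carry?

Each 10-minute DF block holds 10 × 60 × 30 − 9 × 2 = 17982 frames. 2241 ÷ 17982 → 0 full blocks, remainder 2241.
Within the partial block the first minute is 1800 frames and each further minute 1798, so 1 further minute boundary passed. Total skipped labels = 18 × 0 + 2 × 1 = 2.
Non-drop label index = 2241 + 2 = 2243; at 30 labels/s that is 00:01:14:23, i.e. DF 00:01:14;23.

00:01:14;23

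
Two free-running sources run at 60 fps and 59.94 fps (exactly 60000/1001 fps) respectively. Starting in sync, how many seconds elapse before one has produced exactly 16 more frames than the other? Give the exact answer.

The gap grows by |60000/1001 − 60| = 60/1001 frames per second.
Time for a 16-frame gap: 16 ÷ (60/1001) = 4004/15 s.

4004/15 seconds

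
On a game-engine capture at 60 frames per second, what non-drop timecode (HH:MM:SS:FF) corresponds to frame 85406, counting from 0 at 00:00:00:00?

00:23:43:26

85406 ÷ 60 = 1423 full seconds, remainder 26 frames.
1423 s = 0 h 23 min 43 s.
Timecode: 00:23:43:26.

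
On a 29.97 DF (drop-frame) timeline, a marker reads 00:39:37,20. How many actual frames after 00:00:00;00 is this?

71258

As if non-drop at 30 labels/s: (0 × 3600 + 39 × 60 + 37) × 30 + 20 = 71330.
Minute boundaries passed: 39; those not divisible by 10: 39 − 3 = 36; dropped labels = 2 × 36 = 72.
Actual frame index = 71330 − 72 = 71258.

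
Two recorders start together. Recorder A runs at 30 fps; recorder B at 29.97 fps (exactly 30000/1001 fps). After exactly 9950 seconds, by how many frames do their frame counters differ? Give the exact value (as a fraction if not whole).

298500/1001 frames

A emits 30 × 9950 = 298500 frames; B emits 30000/1001 × 9950 = 298500000/1001.
Difference = 298500/1001 frames (≈ 298.2018); B is behind A.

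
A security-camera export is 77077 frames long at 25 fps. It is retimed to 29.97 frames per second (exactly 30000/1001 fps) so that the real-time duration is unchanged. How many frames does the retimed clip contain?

92400 frames

Target frames = source frames × (target rate / source rate) = 77077 × (30000/1001)/(25) = 77077 × 1200/1001 = 92400.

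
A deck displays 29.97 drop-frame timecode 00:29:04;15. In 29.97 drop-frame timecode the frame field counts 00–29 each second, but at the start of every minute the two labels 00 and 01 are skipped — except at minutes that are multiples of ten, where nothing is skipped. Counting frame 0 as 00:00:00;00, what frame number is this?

52281

As if non-drop at 30 labels/s: (0 × 3600 + 29 × 60 + 4) × 30 + 15 = 52335.
Minute boundaries passed: 29; those not divisible by 10: 29 − 2 = 27; dropped labels = 2 × 27 = 54.
Actual frame index = 52335 − 54 = 52281.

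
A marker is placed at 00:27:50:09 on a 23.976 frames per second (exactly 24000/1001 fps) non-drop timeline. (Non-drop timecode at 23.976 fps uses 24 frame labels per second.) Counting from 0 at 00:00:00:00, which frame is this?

Total seconds to the label: (0 × 3600 + 27 × 60 + 50) = 1670.
Frame index = 1670 × 24 + 9 = 40089.

40089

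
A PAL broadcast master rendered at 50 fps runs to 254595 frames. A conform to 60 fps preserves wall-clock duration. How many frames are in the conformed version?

305514 frames

Target frames = source frames × (target rate / source rate) = 254595 × (60)/(50) = 254595 × 6/5 = 305514.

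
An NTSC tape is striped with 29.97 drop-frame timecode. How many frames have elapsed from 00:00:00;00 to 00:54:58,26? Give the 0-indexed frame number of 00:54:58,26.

98868

As if non-drop at 30 labels/s: (0 × 3600 + 54 × 60 + 58) × 30 + 26 = 98966.
Minute boundaries passed: 54; those not divisible by 10: 54 − 5 = 49; dropped labels = 2 × 49 = 98.
Actual frame index = 98966 − 98 = 98868.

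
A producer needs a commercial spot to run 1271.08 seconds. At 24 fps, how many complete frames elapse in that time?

30505 frames

Frames = 1271.08 × 24 = 762648/25 ≈ 30505.9200.
Complete frames: 30505.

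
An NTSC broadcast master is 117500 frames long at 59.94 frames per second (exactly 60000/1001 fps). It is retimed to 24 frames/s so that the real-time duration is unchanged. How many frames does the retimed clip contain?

Target frames = source frames × (target rate / source rate) = 117500 × (24)/(60000/1001) = 117500 × 1001/2500 = 47047.

47047 frames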